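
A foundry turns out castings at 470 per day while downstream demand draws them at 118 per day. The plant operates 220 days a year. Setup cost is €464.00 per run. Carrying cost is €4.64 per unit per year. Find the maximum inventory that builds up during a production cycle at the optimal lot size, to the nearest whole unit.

I_max ≈ 1,972 castings

Annual demand D = 118 × 220 = 25,960.
Production build-up factor (1 − d/p) = 1 − 118/470 = 0.7489.
Q* = √(2DS / (H(1 − d/p))) = √(2 × 25,960 × 464 / (4.64 × 0.7489)).
= √(24,090,880 / 3.4751) ≈ 2632.964.
Maximum inventory = Q*(1 − d/p) = 2632.964 × 0.7489 ≈ 1971.922.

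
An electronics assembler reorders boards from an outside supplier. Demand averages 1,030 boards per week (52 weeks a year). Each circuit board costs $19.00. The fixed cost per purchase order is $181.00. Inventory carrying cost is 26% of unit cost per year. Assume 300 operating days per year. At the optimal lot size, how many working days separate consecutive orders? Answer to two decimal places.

Annual demand D = 1,030 × 52 = 53,560.
Holding cost H = 0.26 × $19.00 = $4.9400 per unit per year.
The optimal lot size = √(2DS/H) = √(2 × 53,560 × 181 / 4.94) ≈ 1981.12.
Cycle time = Q*/D × 300 = 1981.12 / 53,560 × 300 ≈ 11.097 days.

T ≈ 11.10 days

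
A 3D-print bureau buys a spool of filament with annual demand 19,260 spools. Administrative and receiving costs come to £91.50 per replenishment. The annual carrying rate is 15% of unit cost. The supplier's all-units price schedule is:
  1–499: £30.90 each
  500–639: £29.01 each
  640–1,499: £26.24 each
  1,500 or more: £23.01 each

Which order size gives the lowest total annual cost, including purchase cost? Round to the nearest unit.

Holding cost per unit per year at price C is H = 0.15·C.
For each price level, check whether its EOQ is feasible; otherwise the best quantity at that price is the breakpoint.
Tier 1 (£30.90): EOQ = 872.0 exceeds tier's upper bound 499, so this tier is dominated.
Tier 2 (£29.01): EOQ = 900.0 exceeds tier's upper bound 639, so this tier is dominated.
EOQ at £26.24 = 946.3 (feasible in tier 3): TC = 19,260×£26.24 + (19,260/946.3)×91.5 + (946.3/2)×0.15×£26.24 = £509,107.01.
EOQ at £23.01 = 1010.5 < 1500, so use break Q=1500: TC = 19,260×£23.01 + (19,260/1500.0)×91.5 + (1500.0/2)×0.15×£23.01 = £446,936.09.
Lowest total cost is £446,936.09 at Q = 1500.0.

Q* ≈ 1,500 spools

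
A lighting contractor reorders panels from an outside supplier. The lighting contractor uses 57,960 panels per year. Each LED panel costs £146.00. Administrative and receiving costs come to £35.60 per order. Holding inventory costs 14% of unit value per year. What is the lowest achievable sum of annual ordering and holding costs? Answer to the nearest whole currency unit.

Holding cost H = 0.14 × £146.00 = £20.4400 per unit per year.
EOQ = √(2DS/H) = √(2 × 57,960 × 35.6 / 20.44) ≈ 449.33.
At the optimum the two cost components are equal, so total cost = 2·(Q*/2)H = Q*·H.
Minimum total = √(2DSH) = √(2 × 57,960 × 35.6 × 20.44) ≈ 9184.270.

TC* ≈ £9,184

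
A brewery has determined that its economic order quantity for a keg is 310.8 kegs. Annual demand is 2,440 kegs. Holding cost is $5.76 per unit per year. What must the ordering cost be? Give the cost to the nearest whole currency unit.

Invert the EOQ relation Q*² = 2DS/H.
From Q* = √(2DS/H): S = Q*²H / (2D) = 310.8² × 5.76 / (2 × 2,440) = 114.0157.

S ≈ $114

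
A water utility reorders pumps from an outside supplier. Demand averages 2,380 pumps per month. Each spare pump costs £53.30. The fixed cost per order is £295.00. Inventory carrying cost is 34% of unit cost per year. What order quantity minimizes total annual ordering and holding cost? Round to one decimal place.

Annual demand D = 2,380 × 12 = 28,560.
Holding cost H = 0.34 × £53.30 = £18.1220 per unit per year.
EOQ = √(2DS / H) = √(2 × 28,560 × 295 / 18.122).
= √(16,850,400 / 18.122) = √929,831.1445 ≈ 964.278.

Q* ≈ 964.3 pumps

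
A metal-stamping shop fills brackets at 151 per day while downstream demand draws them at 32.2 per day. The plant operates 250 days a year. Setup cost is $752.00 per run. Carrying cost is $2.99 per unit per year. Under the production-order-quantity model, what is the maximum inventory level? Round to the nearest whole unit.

I_max ≈ 1,785 brackets

Annual demand D = 32.2 × 250 = 8,050.
Production build-up factor (1 − d/p) = 1 − 32.2/151 = 0.7868.
Q* = √(2DS / (H(1 − d/p))) = √(2 × 8,050 × 752 / (2.99 × 0.7868)).
= √(12,107,200 / 2.3524) ≈ 2268.645.
Maximum inventory = Q*(1 − d/p) = 2268.645 × 0.7868 ≈ 1784.868.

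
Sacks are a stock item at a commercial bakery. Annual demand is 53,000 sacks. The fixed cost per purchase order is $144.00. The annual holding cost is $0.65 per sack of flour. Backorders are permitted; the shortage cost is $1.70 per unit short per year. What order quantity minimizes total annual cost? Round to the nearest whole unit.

Q* ≈ 5,698 sacks

With planned backorders, Q* = √(2DS/H) · √((H+B)/B).
√(2DS/H) = √(2 × 53,000 × 144 / 0.65) = 4845.934.
√((H+B)/B) = √((0.65+1.7)/1.7) = 1.1757.
Q* ≈ 5697.535.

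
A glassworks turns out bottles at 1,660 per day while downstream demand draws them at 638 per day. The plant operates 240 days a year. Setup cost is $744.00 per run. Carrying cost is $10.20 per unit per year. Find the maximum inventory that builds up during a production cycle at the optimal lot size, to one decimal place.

I_max ≈ 3,708.4 bottles

Annual demand D = 638 × 240 = 153,120.
Production build-up factor (1 − d/p) = 1 − 638/1,660 = 0.6157.
Q* = √(2DS / (H(1 − d/p))) = √(2 × 153,120 × 744 / (10.2 × 0.6157)).
= √(227,842,560 / 6.2798) ≈ 6023.459.
Maximum inventory = Q*(1 − d/p) = 6023.459 × 0.6157 ≈ 3708.419.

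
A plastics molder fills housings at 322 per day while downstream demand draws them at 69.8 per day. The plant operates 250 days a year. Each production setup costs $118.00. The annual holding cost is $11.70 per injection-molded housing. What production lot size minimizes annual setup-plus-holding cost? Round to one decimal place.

Q* ≈ 670.4 housings

Annual demand D = 69.8 × 250 = 17,450.
Production build-up factor (1 − d/p) = 1 − 69.8/322 = 0.7832.
Q* = √(2DS / (H(1 − d/p))) = √(2 × 17,450 × 118 / (11.7 × 0.7832)).
= √(4,118,200 / 9.1638) ≈ 670.372.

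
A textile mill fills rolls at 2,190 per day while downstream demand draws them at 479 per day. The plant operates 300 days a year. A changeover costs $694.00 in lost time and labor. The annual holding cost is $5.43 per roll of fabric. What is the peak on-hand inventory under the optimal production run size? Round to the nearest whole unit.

Annual demand D = 479 × 300 = 143,700.
Production build-up factor (1 − d/p) = 1 − 479/2,190 = 0.7813.
Q* = √(2DS / (H(1 − d/p))) = √(2 × 143,700 × 694 / (5.43 × 0.7813)).
= √(199,455,600 / 4.2423) ≈ 6856.781.
Maximum inventory = Q*(1 − d/p) = 6856.781 × 0.7813 ≈ 5357.056.

I_max ≈ 5,357 rolls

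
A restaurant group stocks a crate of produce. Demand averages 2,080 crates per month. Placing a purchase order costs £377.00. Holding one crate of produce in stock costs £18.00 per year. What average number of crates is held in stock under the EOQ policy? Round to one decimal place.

Annual demand D = 2,080 × 12 = 24,960.
EOQ = √(2DS/H) = √(2 × 24,960 × 377 / 18) ≈ 1022.52.
Average inventory = Q*/2 ≈ 1022.52 / 2 = 511.260.

Average inventory ≈ 511.3 crates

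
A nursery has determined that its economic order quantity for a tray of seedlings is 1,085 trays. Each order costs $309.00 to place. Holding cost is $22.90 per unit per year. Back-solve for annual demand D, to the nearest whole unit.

The basic EOQ model gives Q* = √(2DS/H); rearrange for the unknown.
From Q* = √(2DS/H): D = Q*²H / (2S) = 1,085² × 22.9 / (2 × 309) = 43622.091.

D ≈ 43,622 trays per year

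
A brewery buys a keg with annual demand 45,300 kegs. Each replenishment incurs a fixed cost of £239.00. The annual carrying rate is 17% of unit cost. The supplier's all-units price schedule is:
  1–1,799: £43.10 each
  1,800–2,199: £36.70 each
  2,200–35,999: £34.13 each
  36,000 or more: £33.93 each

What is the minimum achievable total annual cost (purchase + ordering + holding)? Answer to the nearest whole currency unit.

Holding cost per unit per year at price C is H = 0.17·C.
Evaluate total cost at each tier's feasible EOQ or, if the EOQ is below the tier, at the tier's minimum quantity.
EOQ at £43.10 = 1719.1 (feasible in tier 1): TC = 45,300×£43.10 + (45,300/1719.1)×239 + (1719.1/2)×0.17×£43.10 = £1,965,025.81.
EOQ at £36.70 = 1863.0 (feasible in tier 2): TC = 45,300×£36.70 + (45,300/1863.0)×239 + (1863.0/2)×0.17×£36.70 = £1,674,133.06.
EOQ at £34.13 = 1931.8 < 2200, so use break Q=2200: TC = 45,300×£34.13 + (45,300/2200.0)×239 + (2200.0/2)×0.17×£34.13 = £1,557,392.54.
EOQ at £33.93 = 1937.5 < 36000, so use break Q=36000: TC = 45,300×£33.93 + (45,300/36000.0)×239 + (36000.0/2)×0.17×£33.93 = £1,641,155.54.
Lowest total cost among the candidates is at Q = 2200.0.

TC* ≈ £1,557,393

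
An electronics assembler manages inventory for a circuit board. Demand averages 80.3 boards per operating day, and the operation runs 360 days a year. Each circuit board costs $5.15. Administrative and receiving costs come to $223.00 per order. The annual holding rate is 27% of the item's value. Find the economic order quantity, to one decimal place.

Q* ≈ 3,045.0 boards

Annual demand D = 80.3 × 360 = 28,908.
Holding cost H = 0.27 × $5.15 = $1.3905 per unit per year.
EOQ = √(2DS / H) = √(2 × 28,908 × 223 / 1.3905).
= √(12,892,968 / 1.3905) = √9,272,181.2298 ≈ 3045.026.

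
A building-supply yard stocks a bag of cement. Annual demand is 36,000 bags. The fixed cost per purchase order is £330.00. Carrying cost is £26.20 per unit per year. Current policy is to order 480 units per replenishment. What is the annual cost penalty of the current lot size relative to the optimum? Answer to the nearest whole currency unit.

Extra cost ≈ £6,088 per year

EOQ = √(2DS/H) = √(2 × 36,000 × 330 / 26.2) ≈ 952.30.
Cost at Q* = (D/Q*)S + (Q*/2)H = √(2DSH) ≈ £24,950.19.
Cost at Q = 480: (36,000/480)×330 + (480/2)×26.2 = £24,750.00 + £6,288.00 = £31,038.00.
Excess = £31,038.00 − £24,950.19 = £6,087.81.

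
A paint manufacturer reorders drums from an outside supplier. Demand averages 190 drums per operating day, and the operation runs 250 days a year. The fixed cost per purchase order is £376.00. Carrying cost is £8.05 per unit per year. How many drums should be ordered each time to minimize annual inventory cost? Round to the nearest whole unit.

Annual demand D = 190 × 250 = 47,500.
EOQ = √(2DS / H) = √(2 × 47,500 × 376 / 8.05).
= √(35,720,000 / 8.05) = √4,437,267.0807 ≈ 2106.482.

Q* ≈ 2,106 drums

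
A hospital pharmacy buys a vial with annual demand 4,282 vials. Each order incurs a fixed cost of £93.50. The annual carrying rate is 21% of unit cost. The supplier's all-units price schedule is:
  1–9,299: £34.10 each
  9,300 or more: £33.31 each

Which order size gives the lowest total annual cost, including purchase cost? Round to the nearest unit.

Q* ≈ 334 vials

Holding cost per unit per year at price C is H = 0.21·C.
For each price level, check whether its EOQ is feasible; otherwise the best quantity at that price is the breakpoint.
EOQ at £34.10 = 334.4 (feasible in tier 1): TC = 4,282×£34.10 + (4,282/334.4)×93.5 + (334.4/2)×0.21×£34.10 = £148,410.79.
EOQ at £33.31 = 338.3 < 9300, so use break Q=9300: TC = 4,282×£33.31 + (4,282/9300.0)×93.5 + (9300.0/2)×0.21×£33.31 = £175,203.69.
Lowest total cost is £148,410.79 at Q = 334.4.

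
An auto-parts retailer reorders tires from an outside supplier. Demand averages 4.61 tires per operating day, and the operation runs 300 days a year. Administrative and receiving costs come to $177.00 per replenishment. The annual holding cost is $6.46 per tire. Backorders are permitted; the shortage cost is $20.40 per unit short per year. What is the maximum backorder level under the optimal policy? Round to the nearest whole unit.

S* ≈ 76 tires

Annual demand D = 4.61 × 300 = 1,383.
With planned backorders, Q* = √(2DS/H) · √((H+B)/B).
√(2DS/H) = √(2 × 1,383 × 177 / 6.46) = 275.294.
√((H+B)/B) = √((6.46+20.4)/20.4) = 1.1475.
Q* ≈ 315.889.
S* = Q* · H/(H+B) = 315.889 × 6.46/26.86 ≈ 75.973.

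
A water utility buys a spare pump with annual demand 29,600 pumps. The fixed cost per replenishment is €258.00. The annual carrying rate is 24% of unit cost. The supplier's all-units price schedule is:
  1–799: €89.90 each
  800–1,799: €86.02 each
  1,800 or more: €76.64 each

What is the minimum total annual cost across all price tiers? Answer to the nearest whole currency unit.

Holding cost per unit per year at price C is H = 0.24·C.
For each price level, check whether its EOQ is feasible; otherwise the best quantity at that price is the breakpoint.
Tier 1 (€89.90): EOQ = 841.4 exceeds tier's upper bound 799, so this tier is dominated.
EOQ at €86.02 = 860.1 (feasible in tier 2): TC = 29,600×€86.02 + (29,600/860.1)×258 + (860.1/2)×0.24×€86.02 = €2,563,949.26.
EOQ at €76.64 = 911.2 < 1800, so use break Q=1800: TC = 29,600×€76.64 + (29,600/1800.0)×258 + (1800.0/2)×0.24×€76.64 = €2,289,340.91.
Lowest total cost among the candidates is at Q = 1800.0.

TC* ≈ €2,289,341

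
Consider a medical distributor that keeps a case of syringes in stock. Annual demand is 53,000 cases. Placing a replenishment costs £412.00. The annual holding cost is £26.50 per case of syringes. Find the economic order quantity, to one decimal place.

Q* ≈ 1,283.7 cases

EOQ = √(2DS / H) = √(2 × 53,000 × 412 / 26.5).
= √(43,672,000 / 26.5) = √1,648,000 ≈ 1283.745.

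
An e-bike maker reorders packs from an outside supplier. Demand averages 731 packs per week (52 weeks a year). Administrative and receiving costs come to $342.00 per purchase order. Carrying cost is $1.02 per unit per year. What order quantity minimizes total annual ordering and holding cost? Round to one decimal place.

Annual demand D = 731 × 52 = 38,012.
EOQ = √(2DS / H) = √(2 × 38,012 × 342 / 1.02).
= √(26,000,208 / 1.02) = √25,490,400 ≈ 5048.802.

Q* ≈ 5,048.8 packs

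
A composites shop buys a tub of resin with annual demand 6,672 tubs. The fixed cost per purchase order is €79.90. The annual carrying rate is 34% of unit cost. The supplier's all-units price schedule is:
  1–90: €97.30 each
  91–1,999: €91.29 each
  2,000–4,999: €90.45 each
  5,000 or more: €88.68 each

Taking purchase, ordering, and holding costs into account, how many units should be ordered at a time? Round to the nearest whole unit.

Q* ≈ 185 tubs

Holding cost per unit per year at price C is H = 0.34·C.
Candidates are each tier's EOQ (if it falls in that tier) and each price-break quantity.
Tier 1 (€97.30): EOQ = 179.5 exceeds tier's upper bound 90, so this tier is dominated.
EOQ at €91.29 = 185.3 (feasible in tier 2): TC = 6,672×€91.29 + (6,672/185.3)×79.9 + (185.3/2)×0.34×€91.29 = €614,839.52.
EOQ at €90.45 = 186.2 < 2000, so use break Q=2000: TC = 6,672×€90.45 + (6,672/2000.0)×79.9 + (2000.0/2)×0.34×€90.45 = €634,501.95.
EOQ at €88.68 = 188.0 < 5000, so use break Q=5000: TC = 6,672×€88.68 + (6,672/5000.0)×79.9 + (5000.0/2)×0.34×€88.68 = €667,157.58.
Lowest total cost is €614,839.52 at Q = 185.3.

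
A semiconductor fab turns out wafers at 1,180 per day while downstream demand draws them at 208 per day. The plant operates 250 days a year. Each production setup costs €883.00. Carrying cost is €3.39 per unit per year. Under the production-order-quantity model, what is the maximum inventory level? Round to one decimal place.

I_max ≈ 4,723.8 wafers

Annual demand D = 208 × 250 = 52,000.
Production build-up factor (1 − d/p) = 1 − 208/1,180 = 0.8237.
Q* = √(2DS / (H(1 − d/p))) = √(2 × 52,000 × 883 / (3.39 × 0.8237)).
= √(91,832,000 / 2.7924) ≈ 5734.625.
Maximum inventory = Q*(1 − d/p) = 5734.625 × 0.8237 ≈ 4723.776.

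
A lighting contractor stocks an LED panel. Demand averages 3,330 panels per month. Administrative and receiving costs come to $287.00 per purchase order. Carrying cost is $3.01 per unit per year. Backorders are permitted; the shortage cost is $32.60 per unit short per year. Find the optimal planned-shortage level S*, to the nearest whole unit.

S* ≈ 244 panels

Annual demand D = 3,330 × 12 = 39,960.
With planned backorders, Q* = √(2DS/H) · √((H+B)/B).
√(2DS/H) = √(2 × 39,960 × 287 / 3.01) = 2760.485.
√((H+B)/B) = √((3.01+32.6)/32.6) = 1.0451.
Q* ≈ 2885.112.
S* = Q* · H/(H+B) = 2885.112 × 3.01/35.61 ≈ 243.869.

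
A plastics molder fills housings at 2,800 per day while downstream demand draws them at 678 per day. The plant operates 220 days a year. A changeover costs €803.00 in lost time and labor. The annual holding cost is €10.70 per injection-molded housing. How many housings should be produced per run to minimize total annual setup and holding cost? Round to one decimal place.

Annual demand D = 678 × 220 = 149,160.
Production build-up factor (1 − d/p) = 1 − 678/2,800 = 0.7579.
Q* = √(2DS / (H(1 − d/p))) = √(2 × 149,160 × 803 / (10.7 × 0.7579)).
= √(239,550,960 / 8.1091) ≈ 5435.173.

Q* ≈ 5,435.2 housings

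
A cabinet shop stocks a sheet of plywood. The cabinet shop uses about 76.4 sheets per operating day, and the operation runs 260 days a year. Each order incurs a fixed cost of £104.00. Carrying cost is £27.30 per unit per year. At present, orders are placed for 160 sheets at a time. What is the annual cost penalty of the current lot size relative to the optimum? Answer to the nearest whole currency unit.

Annual demand D = 76.4 × 260 = 19,864.
EOQ = √(2DS/H) = √(2 × 19,864 × 104 / 27.3) ≈ 389.03.
Cost at Q* = (D/Q*)S + (Q*/2)H = √(2DSH) ≈ £10,620.53.
Cost at Q = 160: (19,864/160)×104 + (160/2)×27.3 = £12,911.60 + £2,184.00 = £15,095.60.
Excess = £15,095.60 − £10,620.53 = £4,475.07.

Extra cost ≈ £4,475 per year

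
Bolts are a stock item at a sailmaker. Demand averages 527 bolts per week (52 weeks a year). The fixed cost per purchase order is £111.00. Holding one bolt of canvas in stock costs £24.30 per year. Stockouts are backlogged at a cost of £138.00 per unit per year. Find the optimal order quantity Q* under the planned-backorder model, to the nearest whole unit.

Q* ≈ 543 bolts

Annual demand D = 527 × 52 = 27,404.
With planned backorders, Q* = √(2DS/H) · √((H+B)/B).
√(2DS/H) = √(2 × 27,404 × 111 / 24.3) = 500.357.
√((H+B)/B) = √((24.3+138)/138) = 1.0845.
Q* ≈ 542.625.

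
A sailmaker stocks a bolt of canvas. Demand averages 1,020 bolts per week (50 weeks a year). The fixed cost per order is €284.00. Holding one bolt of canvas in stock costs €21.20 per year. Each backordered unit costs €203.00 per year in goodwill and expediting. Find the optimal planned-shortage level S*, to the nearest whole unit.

Annual demand D = 1,020 × 50 = 51,000.
With planned backorders, Q* = √(2DS/H) · √((H+B)/B).
√(2DS/H) = √(2 × 51,000 × 284 / 21.2) = 1168.938.
√((H+B)/B) = √((21.2+203)/203) = 1.0509.
Q* ≈ 1228.460.
S* = Q* · H/(H+B) = 1228.460 × 21.2/224.2 ≈ 116.161.

S* ≈ 116 bolts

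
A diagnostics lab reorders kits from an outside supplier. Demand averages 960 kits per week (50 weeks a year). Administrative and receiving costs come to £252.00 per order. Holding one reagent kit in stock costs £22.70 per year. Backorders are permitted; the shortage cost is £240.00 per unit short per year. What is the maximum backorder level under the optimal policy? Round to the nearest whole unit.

Annual demand D = 960 × 50 = 48,000.
With planned backorders, Q* = √(2DS/H) · √((H+B)/B).
√(2DS/H) = √(2 × 48,000 × 252 / 22.7) = 1032.340.
√((H+B)/B) = √((22.7+240)/240) = 1.0462.
Q* ≈ 1080.059.
S* = Q* · H/(H+B) = 1080.059 × 22.7/262.7 ≈ 93.328.

S* ≈ 93 kits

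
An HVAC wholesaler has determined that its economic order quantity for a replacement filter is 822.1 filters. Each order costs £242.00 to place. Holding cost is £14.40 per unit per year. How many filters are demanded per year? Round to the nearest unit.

D ≈ 20,108 filters per year

Invert the EOQ relation Q*² = 2DS/H.
From Q* = √(2DS/H): D = Q*²H / (2S) = 822.1² × 14.4 / (2 × 242) = 20107.887.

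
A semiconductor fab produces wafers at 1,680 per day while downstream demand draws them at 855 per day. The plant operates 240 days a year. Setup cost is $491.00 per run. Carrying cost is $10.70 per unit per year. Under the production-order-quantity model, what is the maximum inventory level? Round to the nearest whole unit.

I_max ≈ 3,041 wafers

Annual demand D = 855 × 240 = 205,200.
Production build-up factor (1 − d/p) = 1 − 855/1,680 = 0.4911.
Q* = √(2DS / (H(1 − d/p))) = √(2 × 205,200 × 491 / (10.7 × 0.4911)).
= √(201,506,400 / 5.2545) ≈ 6192.702.
Maximum inventory = Q*(1 − d/p) = 6192.702 × 0.4911 ≈ 3041.059.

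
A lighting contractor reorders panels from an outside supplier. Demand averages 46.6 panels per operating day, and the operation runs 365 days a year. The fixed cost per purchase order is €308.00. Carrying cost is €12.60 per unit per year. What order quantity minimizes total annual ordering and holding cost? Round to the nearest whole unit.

Annual demand D = 46.6 × 365 = 17,009.
EOQ = √(2DS / H) = √(2 × 17,009 × 308 / 12.6).
= √(10,477,544 / 12.6) = √831,551.1111 ≈ 911.894.

Q* ≈ 912 panels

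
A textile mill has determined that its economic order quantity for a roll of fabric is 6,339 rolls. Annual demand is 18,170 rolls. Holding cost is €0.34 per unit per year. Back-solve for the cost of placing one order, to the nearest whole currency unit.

The basic EOQ model gives Q* = √(2DS/H); rearrange for the unknown.
From Q* = √(2DS/H): S = Q*²H / (2D) = 6,339² × 0.34 / (2 × 18,170) = 375.9547.

S ≈ €376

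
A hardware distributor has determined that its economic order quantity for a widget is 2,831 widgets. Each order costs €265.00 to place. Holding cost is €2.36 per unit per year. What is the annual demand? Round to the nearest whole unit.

D ≈ 35,687 widgets per year

Squaring Q* = √(2DS/H) gives Q*² = 2DS/H.
From Q* = √(2DS/H): D = Q*²H / (2S) = 2,831² × 2.36 / (2 × 265) = 35687.479.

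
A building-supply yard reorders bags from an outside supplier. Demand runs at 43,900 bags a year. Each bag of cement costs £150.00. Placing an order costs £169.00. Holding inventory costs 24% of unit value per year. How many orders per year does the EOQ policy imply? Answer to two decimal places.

Holding cost H = 0.24 × £150.00 = £36.0000 per unit per year.
EOQ = √(2DS/H) = √(2 × 43,900 × 169 / 36) ≈ 642.01.
Orders per year = D / Q* = 43,900 / 642.01 ≈ 68.379.

N ≈ 68.38 orders per year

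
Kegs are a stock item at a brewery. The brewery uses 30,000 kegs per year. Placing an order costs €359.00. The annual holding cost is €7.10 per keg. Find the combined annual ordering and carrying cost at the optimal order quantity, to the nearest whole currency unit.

TC* ≈ €12,367

Q* = √(2DS/H) = √(2 × 30,000 × 359 / 7.1) ≈ 1741.78.
At the optimum the two cost components are equal, so total cost = 2·(Q*/2)H = Q*·H.
Minimum total = √(2DSH) = √(2 × 30,000 × 359 × 7.1) ≈ 12366.649.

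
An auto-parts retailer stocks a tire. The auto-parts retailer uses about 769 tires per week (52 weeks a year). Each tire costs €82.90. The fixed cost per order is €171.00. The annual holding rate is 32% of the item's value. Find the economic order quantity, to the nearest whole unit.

Q* ≈ 718 tires

Annual demand D = 769 × 52 = 39,988.
Holding cost H = 0.32 × €82.90 = €26.5280 per unit per year.
EOQ = √(2DS / H) = √(2 × 39,988 × 171 / 26.528).
= √(13,675,896 / 26.528) = √515,526.8396 ≈ 718.002.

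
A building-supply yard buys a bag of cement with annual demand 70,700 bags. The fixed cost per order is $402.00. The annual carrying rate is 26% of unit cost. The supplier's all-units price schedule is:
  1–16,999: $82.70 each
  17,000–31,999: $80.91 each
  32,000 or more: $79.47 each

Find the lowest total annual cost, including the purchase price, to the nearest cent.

TC* ≈ $5,881,850.46

Holding cost per unit per year at price C is H = 0.26·C.
Evaluate total cost at each tier's feasible EOQ or, if the EOQ is below the tier, at the tier's minimum quantity.
EOQ at $82.70 = 1625.9 (feasible in tier 1): TC = 70,700×$82.70 + (70,700/1625.9)×402 + (1625.9/2)×0.26×$82.70 = $5,881,850.46.
EOQ at $80.91 = 1643.8 < 17000, so use break Q=17000: TC = 70,700×$80.91 + (70,700/17000.0)×402 + (17000.0/2)×0.26×$80.91 = $5,900,819.95.
EOQ at $79.47 = 1658.6 < 32000, so use break Q=32000: TC = 70,700×$79.47 + (70,700/32000.0)×402 + (32000.0/2)×0.26×$79.47 = $5,950,012.37.
Lowest total cost among the candidates is at Q = 1625.9.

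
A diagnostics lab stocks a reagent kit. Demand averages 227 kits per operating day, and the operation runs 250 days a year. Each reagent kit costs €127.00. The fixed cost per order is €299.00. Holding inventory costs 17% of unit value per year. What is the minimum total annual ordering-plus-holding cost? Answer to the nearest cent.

Annual demand D = 227 × 250 = 56,750.
Holding cost H = 0.17 × €127.00 = €21.5900 per unit per year.
EOQ = √(2DS/H) = √(2 × 56,750 × 299 / 21.59) ≈ 1253.74.
At Q*, ordering cost (D/Q*)S equals holding cost (Q*/2)H, each = √(DSH/2).
Minimum total = √(2DSH) = √(2 × 56,750 × 299 × 21.59) ≈ 27068.229.

TC* ≈ €27,068.23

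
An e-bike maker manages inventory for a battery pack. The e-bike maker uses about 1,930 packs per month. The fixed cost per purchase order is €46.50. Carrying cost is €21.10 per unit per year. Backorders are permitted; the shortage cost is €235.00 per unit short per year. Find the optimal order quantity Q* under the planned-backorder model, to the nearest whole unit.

Q* ≈ 334 packs

Annual demand D = 1,930 × 12 = 23,160.
With planned backorders, Q* = √(2DS/H) · √((H+B)/B).
√(2DS/H) = √(2 × 23,160 × 46.5 / 21.1) = 319.499.
√((H+B)/B) = √((21.1+235)/235) = 1.0439.
Q* ≈ 333.534.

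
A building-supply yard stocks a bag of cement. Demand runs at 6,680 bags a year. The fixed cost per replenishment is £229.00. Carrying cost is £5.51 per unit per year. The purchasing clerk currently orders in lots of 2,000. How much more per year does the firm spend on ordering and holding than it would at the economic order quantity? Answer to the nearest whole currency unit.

EOQ = √(2DS/H) = √(2 × 6,680 × 229 / 5.51) ≈ 745.15.
Cost at Q* = (D/Q*)S + (Q*/2)H = √(2DSH) ≈ £4,105.79.
Cost at Q = 2,000: (6,680/2,000)×229 + (2,000/2)×5.51 = £764.86 + £5,510.00 = £6,274.86.
Excess = £6,274.86 − £4,105.79 = £2,169.07.

Extra cost ≈ £2,169 per year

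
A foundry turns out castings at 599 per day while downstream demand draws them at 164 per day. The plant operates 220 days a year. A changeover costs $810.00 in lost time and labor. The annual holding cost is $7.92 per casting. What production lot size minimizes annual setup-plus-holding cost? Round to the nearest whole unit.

Q* ≈ 3,188 castings

Annual demand D = 164 × 220 = 36,080.
Production build-up factor (1 − d/p) = 1 − 164/599 = 0.7262.
Q* = √(2DS / (H(1 − d/p))) = √(2 × 36,080 × 810 / (7.92 × 0.7262)).
= √(58,449,600 / 5.7516) ≈ 3187.843.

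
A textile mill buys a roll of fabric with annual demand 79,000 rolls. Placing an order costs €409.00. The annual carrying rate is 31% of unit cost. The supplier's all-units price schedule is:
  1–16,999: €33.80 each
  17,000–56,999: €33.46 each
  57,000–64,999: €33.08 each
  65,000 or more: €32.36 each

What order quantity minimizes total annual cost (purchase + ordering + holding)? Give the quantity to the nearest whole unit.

Q* ≈ 2,483 rolls

Holding cost per unit per year at price C is H = 0.31·C.
Evaluate total cost at each tier's feasible EOQ or, if the EOQ is below the tier, at the tier's minimum quantity.
EOQ at €33.80 = 2483.4 (feasible in tier 1): TC = 79,000×€33.80 + (79,000/2483.4)×409 + (2483.4/2)×0.31×€33.80 = €2,696,221.32.
EOQ at €33.46 = 2496.0 < 17000, so use break Q=17000: TC = 79,000×€33.46 + (79,000/17000.0)×409 + (17000.0/2)×0.31×€33.46 = €2,733,407.75.
EOQ at €33.08 = 2510.3 < 57000, so use break Q=57000: TC = 79,000×€33.08 + (79,000/57000.0)×409 + (57000.0/2)×0.31×€33.08 = €2,906,148.66.
EOQ at €32.36 = 2538.1 < 65000, so use break Q=65000: TC = 79,000×€32.36 + (79,000/65000.0)×409 + (65000.0/2)×0.31×€32.36 = €2,882,964.09.
Lowest total cost is €2,696,221.32 at Q = 2483.4.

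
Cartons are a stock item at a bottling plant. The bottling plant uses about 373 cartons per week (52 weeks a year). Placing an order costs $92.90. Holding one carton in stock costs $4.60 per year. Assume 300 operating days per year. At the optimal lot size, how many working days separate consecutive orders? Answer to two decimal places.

Annual demand D = 373 × 52 = 19,396.
Q* = √(2DS/H) = √(2 × 19,396 × 92.9 / 4.6) ≈ 885.12.
Cycle time = Q*/D × 300 = 885.12 / 19,396 × 300 ≈ 13.690 days.

T ≈ 13.69 days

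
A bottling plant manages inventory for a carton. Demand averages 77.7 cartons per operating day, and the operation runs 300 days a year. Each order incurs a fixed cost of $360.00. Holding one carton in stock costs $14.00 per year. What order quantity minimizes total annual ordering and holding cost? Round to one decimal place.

Q* ≈ 1,094.9 cartons

Annual demand D = 77.7 × 300 = 23,310.
EOQ = √(2DS / H) = √(2 × 23,310 × 360 / 14).
= √(16,783,200 / 14) = √1,198,800 ≈ 1094.897.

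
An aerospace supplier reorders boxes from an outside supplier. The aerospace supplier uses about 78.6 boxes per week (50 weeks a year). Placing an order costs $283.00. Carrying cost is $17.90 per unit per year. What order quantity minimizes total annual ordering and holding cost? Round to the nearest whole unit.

Q* ≈ 353 boxes

Annual demand D = 78.6 × 50 = 3,930.
EOQ = √(2DS / H) = √(2 × 3,930 × 283 / 17.9).
= √(2,224,380 / 17.9) = √124,267.0391 ≈ 352.515.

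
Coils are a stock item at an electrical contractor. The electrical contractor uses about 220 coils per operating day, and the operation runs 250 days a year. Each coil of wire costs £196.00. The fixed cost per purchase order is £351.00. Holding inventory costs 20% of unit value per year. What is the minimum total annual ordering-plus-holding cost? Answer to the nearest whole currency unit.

TC* ≈ £38,904

Annual demand D = 220 × 250 = 55,000.
Holding cost H = 0.20 × £196.00 = £39.2000 per unit per year.
Q* = √(2DS/H) = √(2 × 55,000 × 351 / 39.2) ≈ 992.45.
At the optimum the two cost components are equal, so total cost = 2·(Q*/2)H = Q*·H.
Minimum total = √(2DSH) = √(2 × 55,000 × 351 × 39.2) ≈ 38903.882.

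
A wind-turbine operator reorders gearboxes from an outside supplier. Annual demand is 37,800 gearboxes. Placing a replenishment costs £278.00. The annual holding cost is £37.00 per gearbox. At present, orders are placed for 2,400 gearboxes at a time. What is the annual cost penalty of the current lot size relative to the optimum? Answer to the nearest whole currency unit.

Extra cost ≈ £20,893 per year

EOQ = √(2DS/H) = √(2 × 37,800 × 278 / 37) ≈ 753.67.
Cost at Q* = (D/Q*)S + (Q*/2)H = √(2DSH) ≈ £27,885.87.
Cost at Q = 2,400: (37,800/2,400)×278 + (2,400/2)×37 = £4,378.50 + £44,400.00 = £48,778.50.
Excess = £48,778.50 − £27,885.87 = £20,892.63.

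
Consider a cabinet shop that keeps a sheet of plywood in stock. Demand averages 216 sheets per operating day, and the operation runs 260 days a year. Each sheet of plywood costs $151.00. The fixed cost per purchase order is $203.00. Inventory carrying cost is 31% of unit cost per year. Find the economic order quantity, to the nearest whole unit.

Annual demand D = 216 × 260 = 56,160.
Holding cost H = 0.31 × $151.00 = $46.8100 per unit per year.
EOQ = √(2DS / H) = √(2 × 56,160 × 203 / 46.81).
= √(22,800,960 / 46.81) = √487,095.9197 ≈ 697.923.

Q* ≈ 698 sheets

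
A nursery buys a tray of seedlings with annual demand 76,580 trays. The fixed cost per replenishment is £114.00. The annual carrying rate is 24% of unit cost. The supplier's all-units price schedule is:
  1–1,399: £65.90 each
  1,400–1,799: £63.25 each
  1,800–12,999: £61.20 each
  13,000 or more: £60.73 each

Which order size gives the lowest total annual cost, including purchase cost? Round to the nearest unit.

Holding cost per unit per year at price C is H = 0.24·C.
Evaluate total cost at each tier's feasible EOQ or, if the EOQ is below the tier, at the tier's minimum quantity.
EOQ at £65.90 = 1050.7 (feasible in tier 1): TC = 76,580×£65.90 + (76,580/1050.7)×114 + (1050.7/2)×0.24×£65.90 = £5,063,239.80.
EOQ at £63.25 = 1072.5 < 1400, so use break Q=1400: TC = 76,580×£63.25 + (76,580/1400.0)×114 + (1400.0/2)×0.24×£63.25 = £4,860,546.80.
EOQ at £61.20 = 1090.3 < 1800, so use break Q=1800: TC = 76,580×£61.20 + (76,580/1800.0)×114 + (1800.0/2)×0.24×£61.20 = £4,704,765.27.
EOQ at £60.73 = 1094.5 < 13000, so use break Q=13000: TC = 76,580×£60.73 + (76,580/13000.0)×114 + (13000.0/2)×0.24×£60.73 = £4,746,113.75.
Lowest total cost is £4,704,765.27 at Q = 1800.0.

Q* ≈ 1,800 trays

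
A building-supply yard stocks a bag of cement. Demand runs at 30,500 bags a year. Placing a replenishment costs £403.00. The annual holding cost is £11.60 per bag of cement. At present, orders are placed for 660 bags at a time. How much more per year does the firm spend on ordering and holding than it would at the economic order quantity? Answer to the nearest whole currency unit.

Extra cost ≈ £5,565 per year

EOQ = √(2DS/H) = √(2 × 30,500 × 403 / 11.6) ≈ 1455.76.
Cost at Q* = (D/Q*)S + (Q*/2)H = √(2DSH) ≈ £16,886.76.
Cost at Q = 660: (30,500/660)×403 + (660/2)×11.6 = £18,623.48 + £3,828.00 = £22,451.48.
Excess = £22,451.48 − £16,886.76 = £5,564.72.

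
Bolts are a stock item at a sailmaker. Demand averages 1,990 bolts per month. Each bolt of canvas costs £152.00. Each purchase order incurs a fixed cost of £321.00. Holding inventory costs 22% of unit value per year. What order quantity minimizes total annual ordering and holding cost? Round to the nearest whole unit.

Q* ≈ 677 bolts

Annual demand D = 1,990 × 12 = 23,880.
Holding cost H = 0.22 × £152.00 = £33.4400 per unit per year.
EOQ = √(2DS / H) = √(2 × 23,880 × 321 / 33.44).
= √(15,330,960 / 33.44) = √458,461.7225 ≈ 677.098.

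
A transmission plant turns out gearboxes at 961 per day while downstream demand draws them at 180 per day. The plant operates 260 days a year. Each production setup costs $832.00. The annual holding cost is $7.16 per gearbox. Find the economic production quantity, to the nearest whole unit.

Annual demand D = 180 × 260 = 46,800.
Production build-up factor (1 − d/p) = 1 − 180/961 = 0.8127.
Q* = √(2DS / (H(1 − d/p))) = √(2 × 46,800 × 832 / (7.16 × 0.8127)).
= √(77,875,200 / 5.8189) ≈ 3658.299.

Q* ≈ 3,658 gearboxes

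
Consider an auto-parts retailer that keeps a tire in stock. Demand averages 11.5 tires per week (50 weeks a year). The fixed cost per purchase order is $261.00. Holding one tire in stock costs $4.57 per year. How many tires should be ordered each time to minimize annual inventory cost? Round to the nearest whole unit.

Q* ≈ 256 tires

Annual demand D = 11.5 × 50 = 575.
EOQ = √(2DS / H) = √(2 × 575 × 261 / 4.57).
= √(300,150 / 4.57) = √65,678.337 ≈ 256.278.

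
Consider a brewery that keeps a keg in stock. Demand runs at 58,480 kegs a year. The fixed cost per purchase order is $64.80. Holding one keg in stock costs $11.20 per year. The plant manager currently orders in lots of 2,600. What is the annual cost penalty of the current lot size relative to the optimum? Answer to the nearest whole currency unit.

Extra cost ≈ $6,804 per year

EOQ = √(2DS/H) = √(2 × 58,480 × 64.8 / 11.2) ≈ 822.62.
Cost at Q* = (D/Q*)S + (Q*/2)H = √(2DSH) ≈ $9,213.30.
Cost at Q = 2,600: (58,480/2,600)×64.8 + (2,600/2)×11.2 = $1,457.50 + $14,560.00 = $16,017.50.
Excess = $16,017.50 − $9,213.30 = $6,804.20.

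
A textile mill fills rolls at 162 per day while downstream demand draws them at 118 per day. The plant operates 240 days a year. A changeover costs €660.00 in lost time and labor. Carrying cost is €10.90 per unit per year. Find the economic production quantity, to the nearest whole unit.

Annual demand D = 118 × 240 = 28,320.
Production build-up factor (1 − d/p) = 1 − 118/162 = 0.2716.
Q* = √(2DS / (H(1 − d/p))) = √(2 × 28,320 × 660 / (10.9 × 0.2716)).
= √(37,382,400 / 2.9605) ≈ 3553.461.

Q* ≈ 3,553 rolls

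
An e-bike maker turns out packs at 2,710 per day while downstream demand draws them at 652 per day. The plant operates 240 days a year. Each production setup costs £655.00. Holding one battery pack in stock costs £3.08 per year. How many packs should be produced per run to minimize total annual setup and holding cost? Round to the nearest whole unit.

Annual demand D = 652 × 240 = 156,480.
Production build-up factor (1 − d/p) = 1 − 652/2,710 = 0.7594.
Q* = √(2DS / (H(1 − d/p))) = √(2 × 156,480 × 655 / (3.08 × 0.7594)).
= √(204,988,800 / 2.339) ≈ 9361.634.

Q* ≈ 9,362 packs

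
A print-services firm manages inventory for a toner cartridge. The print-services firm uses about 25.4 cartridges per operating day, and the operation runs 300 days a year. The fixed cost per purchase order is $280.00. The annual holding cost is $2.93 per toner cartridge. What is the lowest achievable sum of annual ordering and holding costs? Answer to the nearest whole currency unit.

Annual demand D = 25.4 × 300 = 7,620.
The optimal lot size = √(2DS/H) = √(2 × 7,620 × 280 / 2.93) ≈ 1206.81.
At Q*, ordering cost (D/Q*)S equals holding cost (Q*/2)H, each = √(DSH/2).
Minimum total = √(2DSH) = √(2 × 7,620 × 280 × 2.93) ≈ 3535.943.

TC* ≈ $3,536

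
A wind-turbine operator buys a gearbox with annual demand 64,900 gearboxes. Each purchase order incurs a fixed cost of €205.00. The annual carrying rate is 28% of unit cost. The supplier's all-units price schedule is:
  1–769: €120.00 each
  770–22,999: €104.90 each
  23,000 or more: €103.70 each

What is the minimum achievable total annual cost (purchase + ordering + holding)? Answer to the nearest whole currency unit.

TC* ≈ €6,835,966

Holding cost per unit per year at price C is H = 0.28·C.
For each price level, check whether its EOQ is feasible; otherwise the best quantity at that price is the breakpoint.
Tier 1 (€120.00): EOQ = 889.9 exceeds tier's upper bound 769, so this tier is dominated.
EOQ at €104.90 = 951.8 (feasible in tier 2): TC = 64,900×€104.90 + (64,900/951.8)×205 + (951.8/2)×0.28×€104.90 = €6,835,966.39.
EOQ at €103.70 = 957.3 < 23000, so use break Q=23000: TC = 64,900×€103.70 + (64,900/23000.0)×205 + (23000.0/2)×0.28×€103.70 = €7,064,622.46.
Lowest total cost among the candidates is at Q = 951.8.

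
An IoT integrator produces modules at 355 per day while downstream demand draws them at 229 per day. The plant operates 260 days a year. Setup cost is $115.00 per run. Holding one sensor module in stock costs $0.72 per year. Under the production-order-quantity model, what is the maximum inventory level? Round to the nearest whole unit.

Annual demand D = 229 × 260 = 59,540.
Production build-up factor (1 − d/p) = 1 − 229/355 = 0.3549.
Q* = √(2DS / (H(1 − d/p))) = √(2 × 59,540 × 115 / (0.72 × 0.3549)).
= √(13,694,200 / 0.2555) ≈ 7320.336.
Maximum inventory = Q*(1 − d/p) = 7320.336 × 0.3549 ≈ 2598.204.

I_max ≈ 2,598 modules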